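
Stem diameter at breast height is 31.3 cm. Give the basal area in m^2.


Formula: BA = pi * (DBH/2)^2 / 10000  (cm^2 to m^2)
Radius = DBH/2 = 31.3/2 = 15.65 cm
BA = pi * 15.65^2 / 10000
   = 769.4467 cm^2 / 10000
   = 0.0769 m^2

0.0769


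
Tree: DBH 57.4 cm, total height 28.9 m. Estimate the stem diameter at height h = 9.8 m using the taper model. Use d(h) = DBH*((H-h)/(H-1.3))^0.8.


Taper: d(h) = DBH * ((H - h) / (H - 1.3))^0.8
Numerator = H - h = 28.9 - 9.8 = 19.1 m
Denominator = H - 1.3 = 28.9 - 1.3 = 27.6 m
Ratio = 19.1 / 27.6 = 0.69203
d = 57.4 * 0.69203^0.8 = 42.8 cm

42.8


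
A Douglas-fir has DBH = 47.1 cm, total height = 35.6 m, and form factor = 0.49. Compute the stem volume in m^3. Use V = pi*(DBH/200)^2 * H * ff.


Formula: V = pi * (DBH/200)^2 * H * ff
Radius = DBH/200 = 47.1/200 = 0.2355 m
Radius^2 = 0.2355^2 = 0.05546025 m^2
V = pi * 0.05546025 * 35.6 * 0.49
V = 3.039 m^3

3.039


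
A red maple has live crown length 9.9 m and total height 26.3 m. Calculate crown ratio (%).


Formula: Crown Ratio = (Crown Length / Total Height) * 100
CR = (9.9 m / 26.3 m) * 100
CR = 0.3764 * 100 = 37.6%

37.6


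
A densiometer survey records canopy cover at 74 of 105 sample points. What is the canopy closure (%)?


Formula: Canopy closure = covered points / total points * 100
Closure = 74 / 105 * 100
Closure = 0.7048 * 100 = 70.5%

70.5


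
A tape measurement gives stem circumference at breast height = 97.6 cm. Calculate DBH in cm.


Formula: DBH = C / pi
DBH = 97.6 / pi
pi = 3.14159...
DBH = 31.1 cm

31.1


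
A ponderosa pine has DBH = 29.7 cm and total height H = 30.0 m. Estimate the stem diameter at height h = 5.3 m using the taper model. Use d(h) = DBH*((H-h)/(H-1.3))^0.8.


Taper: d(h) = DBH * ((H - h) / (H - 1.3))^0.8
Numerator = H - h = 30.0 - 5.3 = 24.7 m
Denominator = H - 1.3 = 30.0 - 1.3 = 28.7 m
Ratio = 24.7 / 28.7 = 0.86063
d = 29.7 * 0.86063^0.8 = 26.3 cm

26.3


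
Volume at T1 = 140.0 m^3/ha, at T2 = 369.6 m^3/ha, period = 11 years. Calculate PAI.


Formula: PAI = (V_T2 - V_T1) / (T2 - T1)
Volume increment = 369.6 - 140.0 = 229.6 m^3/ha
PAI = 229.6 / 11 = 20.87 m^3/ha/year

20.87


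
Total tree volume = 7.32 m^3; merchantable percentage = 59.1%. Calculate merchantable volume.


Formula: MV = V_total * (merchantable_pct / 100)
Merchantable fraction = 59.1% / 100 = 0.591
MV = 7.32 m^3 * 0.591 = 4.326 m^3

4.326


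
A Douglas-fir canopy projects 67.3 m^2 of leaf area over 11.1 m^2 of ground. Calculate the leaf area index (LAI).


Formula: LAI = total leaf area / ground area  (dimensionless)
LAI = 67.3 m^2 / 11.1 m^2
LAI = 6.06

6.06


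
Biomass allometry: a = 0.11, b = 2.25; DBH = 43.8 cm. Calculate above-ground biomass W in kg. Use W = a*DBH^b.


Formula: W = a * DBH^b  (allometric power law)
DBH^b = 43.8^2.25 = 4935.3363
W = 0.11 * 4935.3363 = 542.9 kg

542.9


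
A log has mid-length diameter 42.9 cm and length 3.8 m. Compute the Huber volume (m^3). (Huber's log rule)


Huber: V = Am * L,  Am = pi*(Dm/200)^2
Am = pi*(42.9/200)^2 = 0.144545 m^2
V = 0.144545*3.8 = 0.5493 m^3

0.5493


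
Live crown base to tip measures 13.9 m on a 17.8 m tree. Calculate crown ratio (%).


Formula: Crown Ratio = (Crown Length / Total Height) * 100
CR = (13.9 m / 17.8 m) * 100
CR = 0.7809 * 100 = 78.1%

78.1


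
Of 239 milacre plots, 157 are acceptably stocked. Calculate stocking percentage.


Formula: Stocking % = stocked plots / total plots * 100
Stocking = 157 / 239 * 100
Stocking = 0.6569 * 100 = 65.7%

65.7


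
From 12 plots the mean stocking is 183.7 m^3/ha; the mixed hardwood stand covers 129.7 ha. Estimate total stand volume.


Formula: Total Volume = Mean Volume per ha * Total Area
Total Volume = 183.7 m^3/ha * 129.7 ha
Total Volume = 23826 m^3

23826


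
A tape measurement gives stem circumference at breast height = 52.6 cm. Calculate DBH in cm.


Formula: DBH = C / pi
DBH = 52.6 / pi
pi = 3.14159...
DBH = 16.7 cm

16.7


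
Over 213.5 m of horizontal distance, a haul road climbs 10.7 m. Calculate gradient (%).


Formula: Gradient = rise / run * 100
Gradient = 10.7 / 213.5 * 100 = 5.0%

5.0


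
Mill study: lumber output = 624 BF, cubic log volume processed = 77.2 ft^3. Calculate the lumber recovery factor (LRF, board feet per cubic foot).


Formula: LRF = Lumber Output (BF) / Log Input (ft^3)
LRF = 624 BF / 77.2 ft^3
LRF = 8.08 BF/ft^3

8.08


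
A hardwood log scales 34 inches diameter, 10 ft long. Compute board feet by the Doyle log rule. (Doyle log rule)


Doyle: BF = (D - 4)^2 * L / 16
Adjusted diameter = 34 - 4 = 30 in
(D-4)^2 = 30^2 = 900
BF = 900 * 10 / 16 = 563 BF

563


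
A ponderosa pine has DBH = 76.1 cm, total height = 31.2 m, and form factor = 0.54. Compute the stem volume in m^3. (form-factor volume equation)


Formula: V = pi * (DBH/200)^2 * H * ff
Radius = DBH/200 = 76.1/200 = 0.3805 m
Radius^2 = 0.3805^2 = 0.14478025 m^2
V = pi * 0.14478025 * 31.2 * 0.54
V = 7.663 m^3

7.663


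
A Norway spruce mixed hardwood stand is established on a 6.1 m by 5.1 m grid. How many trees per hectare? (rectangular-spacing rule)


Formula: TPH = 10000 m^2/ha / (spacing_x * spacing_y)
Area per tree = 6.1 m * 5.1 m = 31.11 m^2
TPH = 10000 / 31.11 = 321 trees/ha

321


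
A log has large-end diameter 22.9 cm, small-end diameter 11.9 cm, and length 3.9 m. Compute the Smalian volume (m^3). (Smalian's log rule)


Smalian: V = (A1 + A2)/2 * L,  A = pi*(D/200)^2
A1 = pi*(22.9/200)^2 = 0.041187 m^2
A2 = pi*(11.9/200)^2 = 0.011122 m^2
V = (0.041187+0.011122)/2*3.9 = 0.102 m^3

0.102


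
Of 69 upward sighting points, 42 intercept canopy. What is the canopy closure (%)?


Formula: Canopy closure = covered points / total points * 100
Closure = 42 / 69 * 100
Closure = 0.6087 * 100 = 60.9%

60.9


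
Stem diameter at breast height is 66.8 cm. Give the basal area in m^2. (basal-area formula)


Formula: BA = pi * (DBH/2)^2 / 10000  (cm^2 to m^2)
Radius = DBH/2 = 66.8/2 = 33.4 cm
BA = pi * 33.4^2 / 10000
   = 3504.6351 cm^2 / 10000
   = 0.3505 m^2

0.3505


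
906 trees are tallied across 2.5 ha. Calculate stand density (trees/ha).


Formula: Stand Density = N_trees / Area_ha
Density = 906 trees / 2.5 ha
Density = 362 trees/ha

362


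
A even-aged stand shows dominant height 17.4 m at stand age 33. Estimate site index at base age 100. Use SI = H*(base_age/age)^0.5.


Formula: SI = H_dom * (base_age / age)^0.5
Age ratio = 100 / 33 = 3.0303
sqrt(age_ratio) = 1.74078
SI = 17.4 * 1.74078 = 30.3 m

30.3


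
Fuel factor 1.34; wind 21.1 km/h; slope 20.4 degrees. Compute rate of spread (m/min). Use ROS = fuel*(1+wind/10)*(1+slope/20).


Formula: ROS = fuel * (1 + wind/10) * (1 + slope/20)
Wind factor = 1 + 21.1/10 = 3.11
Slope factor = 1 + 20.4/20 = 2.02
ROS = 1.34 * 3.11 * 2.02 = 8.42 m/min

8.42


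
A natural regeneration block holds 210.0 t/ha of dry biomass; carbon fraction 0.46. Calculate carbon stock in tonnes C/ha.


Formula: Carbon Stock = Biomass * Carbon Fraction
C = 210.0 t/ha * 0.46
C = 96.6 t C/ha

96.6


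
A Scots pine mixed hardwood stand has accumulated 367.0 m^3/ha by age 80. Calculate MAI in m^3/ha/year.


Formula: MAI = Total Volume / Stand Age
MAI = 367.0 m^3/ha / 80 years
MAI = 4.59 m^3/ha/year

4.59


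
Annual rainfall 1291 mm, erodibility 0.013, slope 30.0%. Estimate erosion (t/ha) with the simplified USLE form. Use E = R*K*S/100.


Formula: E = R * K * S / 100  (simplified USLE)
R * K = 1291 * 0.013 = 16.783
E = 16.783 * 30.0 / 100 = 5.03 t/ha

5.03


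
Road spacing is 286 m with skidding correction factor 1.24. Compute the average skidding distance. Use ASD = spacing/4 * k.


Formula: ASD = (spacing / 4) * correction
Uncorrected distance = spacing / 4 = 286 / 4 = 71.5 m
ASD = 71.5 * 1.24 = 89 m

89


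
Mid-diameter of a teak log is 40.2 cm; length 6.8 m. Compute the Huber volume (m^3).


Huber: V = Am * L,  Am = pi*(Dm/200)^2
Am = pi*(40.2/200)^2 = 0.126923 m^2
V = 0.126923*6.8 = 0.8631 m^3

0.8631


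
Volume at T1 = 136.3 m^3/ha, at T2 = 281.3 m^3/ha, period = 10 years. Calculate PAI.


Formula: PAI = (V_T2 - V_T1) / (T2 - T1)
Volume increment = 281.3 - 136.3 = 145.0 m^3/ha
PAI = 145.0 / 10 = 14.5 m^3/ha/year

14.5


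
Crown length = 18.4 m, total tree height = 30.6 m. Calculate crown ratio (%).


Formula: Crown Ratio = (Crown Length / Total Height) * 100
CR = (18.4 m / 30.6 m) * 100
CR = 0.6013 * 100 = 60.1%

60.1


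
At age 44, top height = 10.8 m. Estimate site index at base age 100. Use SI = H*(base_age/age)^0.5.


Formula: SI = H_dom * (base_age / age)^0.5
Age ratio = 100 / 44 = 2.27273
sqrt(age_ratio) = 1.50756
SI = 10.8 * 1.50756 = 16.3 m

16.3


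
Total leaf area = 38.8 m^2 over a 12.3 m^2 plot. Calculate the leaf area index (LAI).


Formula: LAI = total leaf area / ground area  (dimensionless)
LAI = 38.8 m^2 / 12.3 m^2
LAI = 3.15

3.15


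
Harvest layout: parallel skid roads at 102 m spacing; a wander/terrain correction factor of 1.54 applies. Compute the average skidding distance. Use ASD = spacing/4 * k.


Formula: ASD = (spacing / 4) * correction
Uncorrected distance = spacing / 4 = 102 / 4 = 25.5 m
ASD = 25.5 * 1.54 = 39 m

39


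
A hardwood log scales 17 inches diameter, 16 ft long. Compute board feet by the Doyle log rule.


Doyle: BF = (D - 4)^2 * L / 16
Adjusted diameter = 17 - 4 = 13 in
(D-4)^2 = 13^2 = 169
BF = 169 * 16 / 16 = 169 BF

169


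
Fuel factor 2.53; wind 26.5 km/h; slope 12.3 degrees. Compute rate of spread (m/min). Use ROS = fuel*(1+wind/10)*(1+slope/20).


Formula: ROS = fuel * (1 + wind/10) * (1 + slope/20)
Wind factor = 1 + 26.5/10 = 3.65
Slope factor = 1 + 12.3/20 = 1.615
ROS = 2.53 * 3.65 * 1.615 = 14.91 m/min

14.91


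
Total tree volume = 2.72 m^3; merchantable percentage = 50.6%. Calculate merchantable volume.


Formula: MV = V_total * (merchantable_pct / 100)
Merchantable fraction = 50.6% / 100 = 0.506
MV = 2.72 m^3 * 0.506 = 1.376 m^3

1.376


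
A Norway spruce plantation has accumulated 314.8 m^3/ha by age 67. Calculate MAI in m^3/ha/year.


Formula: MAI = Total Volume / Stand Age
MAI = 314.8 m^3/ha / 67 years
MAI = 4.7 m^3/ha/year

4.7


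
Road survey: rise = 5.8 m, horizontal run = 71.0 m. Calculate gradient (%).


Formula: Gradient = rise / run * 100
Gradient = 5.8 / 71.0 * 100 = 8.2%

8.2


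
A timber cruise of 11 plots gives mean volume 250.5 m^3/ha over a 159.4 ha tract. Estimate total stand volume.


Formula: Total Volume = Mean Volume per ha * Total Area
Total Volume = 250.5 m^3/ha * 159.4 ha
Total Volume = 39930 m^3

39930


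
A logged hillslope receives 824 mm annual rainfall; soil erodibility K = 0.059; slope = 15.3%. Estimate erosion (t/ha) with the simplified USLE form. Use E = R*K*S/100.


Formula: E = R * K * S / 100  (simplified USLE)
R * K = 824 * 0.059 = 48.616
E = 48.616 * 15.3 / 100 = 7.44 t/ha

7.44


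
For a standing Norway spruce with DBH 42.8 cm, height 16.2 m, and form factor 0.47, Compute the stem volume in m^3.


Formula: V = pi * (DBH/200)^2 * H * ff
Radius = DBH/200 = 42.8/200 = 0.214 m
Radius^2 = 0.214^2 = 0.045796 m^2
V = pi * 0.045796 * 16.2 * 0.47
V = 1.095 m^3

1.095


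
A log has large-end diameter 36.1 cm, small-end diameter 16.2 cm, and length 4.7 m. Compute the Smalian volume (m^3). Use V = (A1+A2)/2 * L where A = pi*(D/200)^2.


Smalian: V = (A1 + A2)/2 * L,  A = pi*(D/200)^2
A1 = pi*(36.1/200)^2 = 0.102354 m^2
A2 = pi*(16.2/200)^2 = 0.020612 m^2
V = (0.102354+0.020612)/2*4.7 = 0.289 m^3

0.289


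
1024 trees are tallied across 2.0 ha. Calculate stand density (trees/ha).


Formula: Stand Density = N_trees / Area_ha
Density = 1024 trees / 2.0 ha
Density = 512 trees/ha

512


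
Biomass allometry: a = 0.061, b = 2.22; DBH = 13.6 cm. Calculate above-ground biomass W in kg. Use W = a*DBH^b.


Formula: W = a * DBH^b  (allometric power law)
DBH^b = 13.6^2.22 = 328.4403
W = 0.061 * 328.4403 = 20.0 kg

20.0


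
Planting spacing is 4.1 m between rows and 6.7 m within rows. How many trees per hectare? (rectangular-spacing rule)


Formula: TPH = 10000 m^2/ha / (spacing_x * spacing_y)
Area per tree = 4.1 m * 6.7 m = 27.47 m^2
TPH = 10000 / 27.47 = 364 trees/ha

364


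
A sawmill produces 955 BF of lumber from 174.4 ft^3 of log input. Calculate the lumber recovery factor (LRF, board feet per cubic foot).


Formula: LRF = Lumber Output (BF) / Log Input (ft^3)
LRF = 955 BF / 174.4 ft^3
LRF = 5.48 BF/ft^3

5.48


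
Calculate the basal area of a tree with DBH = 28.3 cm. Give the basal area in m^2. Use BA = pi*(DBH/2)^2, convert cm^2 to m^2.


Formula: BA = pi * (DBH/2)^2 / 10000  (cm^2 to m^2)
Radius = DBH/2 = 28.3/2 = 14.15 cm
BA = pi * 14.15^2 / 10000
   = 629.0175 cm^2 / 10000
   = 0.0629 m^2

0.0629


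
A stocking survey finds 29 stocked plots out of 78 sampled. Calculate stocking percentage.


Formula: Stocking % = stocked plots / total plots * 100
Stocking = 29 / 78 * 100
Stocking = 0.3718 * 100 = 37.2%

37.2


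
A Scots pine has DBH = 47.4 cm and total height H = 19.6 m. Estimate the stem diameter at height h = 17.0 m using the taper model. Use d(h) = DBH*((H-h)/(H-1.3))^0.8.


Taper: d(h) = DBH * ((H - h) / (H - 1.3))^0.8
Numerator = H - h = 19.6 - 17.0 = 2.6 m
Denominator = H - 1.3 = 19.6 - 1.3 = 18.3 m
Ratio = 2.6 / 18.3 = 0.14208
d = 47.4 * 0.14208^0.8 = 9.9 cm

9.9


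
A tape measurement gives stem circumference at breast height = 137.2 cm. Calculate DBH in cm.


Formula: DBH = C / pi
DBH = 137.2 / pi
pi = 3.14159...
DBH = 43.7 cm

43.7


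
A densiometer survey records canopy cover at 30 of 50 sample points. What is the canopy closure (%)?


Formula: Canopy closure = covered points / total points * 100
Closure = 30 / 50 * 100
Closure = 0.6 * 100 = 60.0%

60.0


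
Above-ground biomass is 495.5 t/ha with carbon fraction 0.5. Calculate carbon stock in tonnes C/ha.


Formula: Carbon Stock = Biomass * Carbon Fraction
C = 495.5 t/ha * 0.5
C = 247.8 t C/ha

247.8


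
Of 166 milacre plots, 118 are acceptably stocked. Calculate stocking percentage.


Formula: Stocking % = stocked plots / total plots * 100
Stocking = 118 / 166 * 100
Stocking = 0.7108 * 100 = 71.1%

71.1


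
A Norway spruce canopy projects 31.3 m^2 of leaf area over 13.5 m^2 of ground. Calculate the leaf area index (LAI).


Formula: LAI = total leaf area / ground area  (dimensionless)
LAI = 31.3 m^2 / 13.5 m^2
LAI = 2.32

2.32


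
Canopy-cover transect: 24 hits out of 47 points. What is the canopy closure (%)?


Formula: Canopy closure = covered points / total points * 100
Closure = 24 / 47 * 100
Closure = 0.5106 * 100 = 51.1%

51.1


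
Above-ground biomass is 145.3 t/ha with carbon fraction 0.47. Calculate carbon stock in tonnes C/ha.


Formula: Carbon Stock = Biomass * Carbon Fraction
C = 145.3 t/ha * 0.47
C = 68.3 t C/ha

68.3


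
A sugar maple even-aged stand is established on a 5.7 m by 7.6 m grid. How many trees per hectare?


Formula: TPH = 10000 m^2/ha / (spacing_x * spacing_y)
Area per tree = 5.7 m * 7.6 m = 43.32 m^2
TPH = 10000 / 43.32 = 231 trees/ha

231


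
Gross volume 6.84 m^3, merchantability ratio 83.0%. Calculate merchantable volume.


Formula: MV = V_total * (merchantable_pct / 100)
Merchantable fraction = 83.0% / 100 = 0.83
MV = 6.84 m^3 * 0.83 = 5.677 m^3

5.677


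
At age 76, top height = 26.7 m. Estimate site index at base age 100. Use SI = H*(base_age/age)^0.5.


Formula: SI = H_dom * (base_age / age)^0.5
Age ratio = 100 / 76 = 1.31579
sqrt(age_ratio) = 1.14708
SI = 26.7 * 1.14708 = 30.6 m

30.6


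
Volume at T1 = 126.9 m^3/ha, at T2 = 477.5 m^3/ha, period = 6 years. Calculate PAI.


Formula: PAI = (V_T2 - V_T1) / (T2 - T1)
Volume increment = 477.5 - 126.9 = 350.6 m^3/ha
PAI = 350.6 / 6 = 58.43 m^3/ha/year

58.43


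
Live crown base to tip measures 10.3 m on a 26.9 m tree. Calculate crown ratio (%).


Formula: Crown Ratio = (Crown Length / Total Height) * 100
CR = (10.3 m / 26.9 m) * 100
CR = 0.3829 * 100 = 38.3%

38.3


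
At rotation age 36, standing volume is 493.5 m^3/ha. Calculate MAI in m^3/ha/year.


Formula: MAI = Total Volume / Stand Age
MAI = 493.5 m^3/ha / 36 years
MAI = 13.71 m^3/ha/year

13.71


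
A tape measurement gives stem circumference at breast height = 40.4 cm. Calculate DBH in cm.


Formula: DBH = C / pi
DBH = 40.4 / pi
pi = 3.14159...
DBH = 12.9 cm

12.9


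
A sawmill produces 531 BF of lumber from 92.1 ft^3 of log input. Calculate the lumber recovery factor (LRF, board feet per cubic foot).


Formula: LRF = Lumber Output (BF) / Log Input (ft^3)
LRF = 531 BF / 92.1 ft^3
LRF = 5.77 BF/ft^3

5.77


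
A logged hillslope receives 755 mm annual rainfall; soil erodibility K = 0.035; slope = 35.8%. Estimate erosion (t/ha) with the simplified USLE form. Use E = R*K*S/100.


Formula: E = R * K * S / 100  (simplified USLE)
R * K = 755 * 0.035 = 26.425
E = 26.425 * 35.8 / 100 = 9.46 t/ha

9.46


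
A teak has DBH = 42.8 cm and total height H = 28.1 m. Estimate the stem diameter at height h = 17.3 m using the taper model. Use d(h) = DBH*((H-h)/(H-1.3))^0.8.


Taper: d(h) = DBH * ((H - h) / (H - 1.3))^0.8
Numerator = H - h = 28.1 - 17.3 = 10.8 m
Denominator = H - 1.3 = 28.1 - 1.3 = 26.8 m
Ratio = 10.8 / 26.8 = 0.40299
d = 42.8 * 0.40299^0.8 = 20.7 cm

20.7


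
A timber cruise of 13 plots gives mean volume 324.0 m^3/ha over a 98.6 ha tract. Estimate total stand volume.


Formula: Total Volume = Mean Volume per ha * Total Area
Total Volume = 324.0 m^3/ha * 98.6 ha
Total Volume = 31946 m^3

31946


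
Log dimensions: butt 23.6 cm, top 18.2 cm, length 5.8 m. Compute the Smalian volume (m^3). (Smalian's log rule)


Smalian: V = (A1 + A2)/2 * L,  A = pi*(D/200)^2
A1 = pi*(23.6/200)^2 = 0.043744 m^2
A2 = pi*(18.2/200)^2 = 0.026016 m^2
V = (0.043744+0.026016)/2*5.8 = 0.2023 m^3

0.2023


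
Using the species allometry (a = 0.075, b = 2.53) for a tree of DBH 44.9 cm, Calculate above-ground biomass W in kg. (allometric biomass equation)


Formula: W = a * DBH^b  (allometric power law)
DBH^b = 44.9^2.53 = 15142.0
W = 0.075 * 15142.0 = 1135.7 kg

1135.7


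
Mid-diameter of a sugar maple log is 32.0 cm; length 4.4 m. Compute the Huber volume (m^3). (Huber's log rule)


Huber: V = Am * L,  Am = pi*(Dm/200)^2
Am = pi*(32.0/200)^2 = 0.080425 m^2
V = 0.080425*4.4 = 0.3539 m^3

0.3539


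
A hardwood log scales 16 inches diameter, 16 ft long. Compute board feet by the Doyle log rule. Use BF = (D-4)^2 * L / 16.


Doyle: BF = (D - 4)^2 * L / 16
Adjusted diameter = 16 - 4 = 12 in
(D-4)^2 = 12^2 = 144
BF = 144 * 16 / 16 = 144 BF

144


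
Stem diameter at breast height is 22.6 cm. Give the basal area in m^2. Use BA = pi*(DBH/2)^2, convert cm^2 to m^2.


Formula: BA = pi * (DBH/2)^2 / 10000  (cm^2 to m^2)
Radius = DBH/2 = 22.6/2 = 11.3 cm
BA = pi * 11.3^2 / 10000
   = 401.15 cm^2 / 10000
   = 0.0401 m^2

0.0401


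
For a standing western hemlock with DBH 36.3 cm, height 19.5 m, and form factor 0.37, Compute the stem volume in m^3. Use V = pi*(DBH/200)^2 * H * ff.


Formula: V = pi * (DBH/200)^2 * H * ff
Radius = DBH/200 = 36.3/200 = 0.1815 m
Radius^2 = 0.1815^2 = 0.03294225 m^2
V = pi * 0.03294225 * 19.5 * 0.37
V = 0.747 m^3

0.747


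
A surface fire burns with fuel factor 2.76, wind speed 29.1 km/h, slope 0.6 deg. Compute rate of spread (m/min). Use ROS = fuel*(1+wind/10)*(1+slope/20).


Formula: ROS = fuel * (1 + wind/10) * (1 + slope/20)
Wind factor = 1 + 29.1/10 = 3.91
Slope factor = 1 + 0.6/20 = 1.03
ROS = 2.76 * 3.91 * 1.03 = 11.12 m/min

11.12


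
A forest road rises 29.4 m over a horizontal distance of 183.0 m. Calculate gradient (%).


Formula: Gradient = rise / run * 100
Gradient = 29.4 / 183.0 * 100 = 16.1%

16.1


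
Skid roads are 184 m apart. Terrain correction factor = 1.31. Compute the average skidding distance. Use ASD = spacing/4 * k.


Formula: ASD = (spacing / 4) * correction
Uncorrected distance = spacing / 4 = 184 / 4 = 46 m
ASD = 46 * 1.31 = 60 m

60


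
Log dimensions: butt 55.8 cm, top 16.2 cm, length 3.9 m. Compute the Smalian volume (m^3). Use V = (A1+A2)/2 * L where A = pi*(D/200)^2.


Smalian: V = (A1 + A2)/2 * L,  A = pi*(D/200)^2
A1 = pi*(55.8/200)^2 = 0.244545 m^2
A2 = pi*(16.2/200)^2 = 0.020612 m^2
V = (0.244545+0.020612)/2*3.9 = 0.5171 m^3

0.5171


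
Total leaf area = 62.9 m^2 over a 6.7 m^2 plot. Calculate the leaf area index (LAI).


Formula: LAI = total leaf area / ground area  (dimensionless)
LAI = 62.9 m^2 / 6.7 m^2
LAI = 9.39

9.39


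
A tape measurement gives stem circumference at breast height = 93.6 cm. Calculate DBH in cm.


Formula: DBH = C / pi
DBH = 93.6 / pi
pi = 3.14159...
DBH = 29.8 cm

29.8


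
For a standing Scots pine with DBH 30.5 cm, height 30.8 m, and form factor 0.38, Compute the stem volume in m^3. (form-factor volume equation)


Formula: V = pi * (DBH/200)^2 * H * ff
Radius = DBH/200 = 30.5/200 = 0.1525 m
Radius^2 = 0.1525^2 = 0.02325625 m^2
V = pi * 0.02325625 * 30.8 * 0.38
V = 0.855 m^3

0.855


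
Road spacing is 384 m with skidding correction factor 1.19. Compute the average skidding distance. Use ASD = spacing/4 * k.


Formula: ASD = (spacing / 4) * correction
Uncorrected distance = spacing / 4 = 384 / 4 = 96 m
ASD = 96 * 1.19 = 114 m

114


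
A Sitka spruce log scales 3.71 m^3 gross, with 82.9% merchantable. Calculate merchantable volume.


Formula: MV = V_total * (merchantable_pct / 100)
Merchantable fraction = 82.9% / 100 = 0.829
MV = 3.71 m^3 * 0.829 = 3.076 m^3

3.076


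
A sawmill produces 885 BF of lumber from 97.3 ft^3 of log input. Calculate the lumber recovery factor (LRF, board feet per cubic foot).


Formula: LRF = Lumber Output (BF) / Log Input (ft^3)
LRF = 885 BF / 97.3 ft^3
LRF = 9.1 BF/ft^3

9.1


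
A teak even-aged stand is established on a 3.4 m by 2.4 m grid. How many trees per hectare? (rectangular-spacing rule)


Formula: TPH = 10000 m^2/ha / (spacing_x * spacing_y)
Area per tree = 3.4 m * 2.4 m = 8.16 m^2
TPH = 10000 / 8.16 = 1225 trees/ha

1225


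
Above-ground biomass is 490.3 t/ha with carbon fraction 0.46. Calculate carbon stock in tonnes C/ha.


Formula: Carbon Stock = Biomass * Carbon Fraction
C = 490.3 t/ha * 0.46
C = 225.5 t C/ha

225.5


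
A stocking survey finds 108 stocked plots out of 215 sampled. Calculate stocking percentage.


Formula: Stocking % = stocked plots / total plots * 100
Stocking = 108 / 215 * 100
Stocking = 0.5023 * 100 = 50.2%

50.2


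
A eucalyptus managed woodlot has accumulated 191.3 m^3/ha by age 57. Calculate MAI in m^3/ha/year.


Formula: MAI = Total Volume / Stand Age
MAI = 191.3 m^3/ha / 57 years
MAI = 3.36 m^3/ha/year

3.36


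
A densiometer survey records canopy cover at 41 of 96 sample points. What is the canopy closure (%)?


Formula: Canopy closure = covered points / total points * 100
Closure = 41 / 96 * 100
Closure = 0.4271 * 100 = 42.7%

42.7


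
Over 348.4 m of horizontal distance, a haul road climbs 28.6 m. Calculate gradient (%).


Formula: Gradient = rise / run * 100
Gradient = 28.6 / 348.4 * 100 = 8.2%

8.2


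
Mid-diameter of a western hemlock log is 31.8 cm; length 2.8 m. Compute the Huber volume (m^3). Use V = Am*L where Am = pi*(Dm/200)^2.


Huber: V = Am * L,  Am = pi*(Dm/200)^2
Am = pi*(31.8/200)^2 = 0.079423 m^2
V = 0.079423*2.8 = 0.2224 m^3

0.2224


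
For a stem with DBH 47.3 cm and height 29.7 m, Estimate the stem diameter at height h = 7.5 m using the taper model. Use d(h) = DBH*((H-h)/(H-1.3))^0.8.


Taper: d(h) = DBH * ((H - h) / (H - 1.3))^0.8
Numerator = H - h = 29.7 - 7.5 = 22.2 m
Denominator = H - 1.3 = 29.7 - 1.3 = 28.4 m
Ratio = 22.2 / 28.4 = 0.78169
d = 47.3 * 0.78169^0.8 = 38.8 cm

38.8


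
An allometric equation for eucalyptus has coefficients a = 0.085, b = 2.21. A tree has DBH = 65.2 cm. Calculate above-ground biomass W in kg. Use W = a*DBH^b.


Formula: W = a * DBH^b  (allometric power law)
DBH^b = 65.2^2.21 = 10220.854
W = 0.085 * 10220.854 = 868.8 kg

868.8


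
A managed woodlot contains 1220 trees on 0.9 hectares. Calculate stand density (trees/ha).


Formula: Stand Density = N_trees / Area_ha
Density = 1220 trees / 0.9 ha
Density = 1356 trees/ha

1356


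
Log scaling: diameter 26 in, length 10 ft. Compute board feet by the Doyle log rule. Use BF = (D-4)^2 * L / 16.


Doyle: BF = (D - 4)^2 * L / 16
Adjusted diameter = 26 - 4 = 22 in
(D-4)^2 = 22^2 = 484
BF = 484 * 10 / 16 = 303 BF

303


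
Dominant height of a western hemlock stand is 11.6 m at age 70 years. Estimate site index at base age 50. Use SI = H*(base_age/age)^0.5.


Formula: SI = H_dom * (base_age / age)^0.5
Age ratio = 50 / 70 = 0.71429
sqrt(age_ratio) = 0.84515
SI = 11.6 * 0.84515 = 9.8 m

9.8


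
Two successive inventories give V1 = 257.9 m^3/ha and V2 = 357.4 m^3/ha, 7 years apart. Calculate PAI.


Formula: PAI = (V_T2 - V_T1) / (T2 - T1)
Volume increment = 357.4 - 257.9 = 99.5 m^3/ha
PAI = 99.5 / 7 = 14.21 m^3/ha/year

14.21


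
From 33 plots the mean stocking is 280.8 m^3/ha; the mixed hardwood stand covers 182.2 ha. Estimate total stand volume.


Formula: Total Volume = Mean Volume per ha * Total Area
Total Volume = 280.8 m^3/ha * 182.2 ha
Total Volume = 51162 m^3

51162


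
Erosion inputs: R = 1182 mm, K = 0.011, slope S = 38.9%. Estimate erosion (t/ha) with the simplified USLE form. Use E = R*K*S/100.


Formula: E = R * K * S / 100  (simplified USLE)
R * K = 1182 * 0.011 = 13.002
E = 13.002 * 38.9 / 100 = 5.06 t/ha

5.06


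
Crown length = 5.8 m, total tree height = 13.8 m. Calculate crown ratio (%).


Formula: Crown Ratio = (Crown Length / Total Height) * 100
CR = (5.8 m / 13.8 m) * 100
CR = 0.4203 * 100 = 42.0%

42.0


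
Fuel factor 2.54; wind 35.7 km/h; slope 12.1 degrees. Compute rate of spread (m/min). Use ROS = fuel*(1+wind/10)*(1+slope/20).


Formula: ROS = fuel * (1 + wind/10) * (1 + slope/20)
Wind factor = 1 + 35.7/10 = 4.57
Slope factor = 1 + 12.1/20 = 1.605
ROS = 2.54 * 4.57 * 1.605 = 18.63 m/min

18.63


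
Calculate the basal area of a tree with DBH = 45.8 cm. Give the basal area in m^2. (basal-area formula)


Formula: BA = pi * (DBH/2)^2 / 10000  (cm^2 to m^2)
Radius = DBH/2 = 45.8/2 = 22.9 cm
BA = pi * 22.9^2 / 10000
   = 1647.4826 cm^2 / 10000
   = 0.1647 m^2

0.1647


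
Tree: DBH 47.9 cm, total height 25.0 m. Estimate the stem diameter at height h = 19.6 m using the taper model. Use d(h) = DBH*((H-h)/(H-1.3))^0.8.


Taper: d(h) = DBH * ((H - h) / (H - 1.3))^0.8
Numerator = H - h = 25.0 - 19.6 = 5.4 m
Denominator = H - 1.3 = 25.0 - 1.3 = 23.7 m
Ratio = 5.4 / 23.7 = 0.22785
d = 47.9 * 0.22785^0.8 = 14.7 cm

14.7


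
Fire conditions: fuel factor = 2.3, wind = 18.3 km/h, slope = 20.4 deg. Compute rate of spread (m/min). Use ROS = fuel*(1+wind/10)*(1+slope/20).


Formula: ROS = fuel * (1 + wind/10) * (1 + slope/20)
Wind factor = 1 + 18.3/10 = 2.83
Slope factor = 1 + 20.4/20 = 2.02
ROS = 2.3 * 2.83 * 2.02 = 13.15 m/min

13.15


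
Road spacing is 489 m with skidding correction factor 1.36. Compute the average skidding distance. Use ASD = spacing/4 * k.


Formula: ASD = (spacing / 4) * correction
Uncorrected distance = spacing / 4 = 489 / 4 = 122.25 m
ASD = 122.25 * 1.36 = 166 m

166


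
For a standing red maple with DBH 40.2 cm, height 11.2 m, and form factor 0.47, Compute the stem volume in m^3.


Formula: V = pi * (DBH/200)^2 * H * ff
Radius = DBH/200 = 40.2/200 = 0.201 m
Radius^2 = 0.201^2 = 0.040401 m^2
V = pi * 0.040401 * 11.2 * 0.47
V = 0.668 m^3

0.668


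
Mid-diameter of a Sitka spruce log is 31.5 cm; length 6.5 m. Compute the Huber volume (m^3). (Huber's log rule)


Huber: V = Am * L,  Am = pi*(Dm/200)^2
Am = pi*(31.5/200)^2 = 0.077931 m^2
V = 0.077931*6.5 = 0.5066 m^3

0.5066


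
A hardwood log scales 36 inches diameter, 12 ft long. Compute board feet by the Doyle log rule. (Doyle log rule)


Doyle: BF = (D - 4)^2 * L / 16
Adjusted diameter = 36 - 4 = 32 in
(D-4)^2 = 32^2 = 1024
BF = 1024 * 12 / 16 = 768 BF

768


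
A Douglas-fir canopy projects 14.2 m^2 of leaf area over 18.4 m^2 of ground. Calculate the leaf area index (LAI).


Formula: LAI = total leaf area / ground area  (dimensionless)
LAI = 14.2 m^2 / 18.4 m^2
LAI = 0.77

0.77


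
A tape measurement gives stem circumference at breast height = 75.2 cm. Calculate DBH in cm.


Formula: DBH = C / pi
DBH = 75.2 / pi
pi = 3.14159...
DBH = 23.9 cm

23.9


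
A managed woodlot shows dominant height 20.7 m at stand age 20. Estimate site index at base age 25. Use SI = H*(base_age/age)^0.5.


Formula: SI = H_dom * (base_age / age)^0.5
Age ratio = 25 / 20 = 1.25
sqrt(age_ratio) = 1.11803
SI = 20.7 * 1.11803 = 23.1 m

23.1


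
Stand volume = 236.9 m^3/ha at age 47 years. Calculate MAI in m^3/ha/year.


Formula: MAI = Total Volume / Stand Age
MAI = 236.9 m^3/ha / 47 years
MAI = 5.04 m^3/ha/year

5.04


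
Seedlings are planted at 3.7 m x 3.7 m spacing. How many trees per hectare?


Formula: TPH = 10000 m^2/ha / (spacing_x * spacing_y)
Area per tree = 3.7 m * 3.7 m = 13.69 m^2
TPH = 10000 / 13.69 = 730 trees/ha

730


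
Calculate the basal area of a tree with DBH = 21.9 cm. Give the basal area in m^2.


Formula: BA = pi * (DBH/2)^2 / 10000  (cm^2 to m^2)
Radius = DBH/2 = 21.9/2 = 10.95 cm
BA = pi * 10.95^2 / 10000
   = 376.6848 cm^2 / 10000
   = 0.0377 m^2

0.0377


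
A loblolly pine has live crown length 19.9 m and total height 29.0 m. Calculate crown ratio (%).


Formula: Crown Ratio = (Crown Length / Total Height) * 100
CR = (19.9 m / 29.0 m) * 100
CR = 0.6862 * 100 = 68.6%

68.6


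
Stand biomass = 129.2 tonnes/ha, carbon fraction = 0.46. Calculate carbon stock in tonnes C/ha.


Formula: Carbon Stock = Biomass * Carbon Fraction
C = 129.2 t/ha * 0.46
C = 59.4 t C/ha

59.4


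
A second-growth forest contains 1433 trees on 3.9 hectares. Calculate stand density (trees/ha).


Formula: Stand Density = N_trees / Area_ha
Density = 1433 trees / 3.9 ha
Density = 367 trees/ha

367


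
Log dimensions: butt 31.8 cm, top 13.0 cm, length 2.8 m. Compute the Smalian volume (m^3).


Smalian: V = (A1 + A2)/2 * L,  A = pi*(D/200)^2
A1 = pi*(31.8/200)^2 = 0.079423 m^2
A2 = pi*(13.0/200)^2 = 0.013273 m^2
V = (0.079423+0.013273)/2*2.8 = 0.1298 m^3

0.1298


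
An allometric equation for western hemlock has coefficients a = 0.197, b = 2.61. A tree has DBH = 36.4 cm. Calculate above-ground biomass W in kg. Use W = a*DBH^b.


Formula: W = a * DBH^b  (allometric power law)
DBH^b = 36.4^2.61 = 11870.653
W = 0.197 * 11870.653 = 2338.5 kg

2338.5


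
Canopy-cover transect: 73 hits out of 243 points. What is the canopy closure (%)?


Formula: Canopy closure = covered points / total points * 100
Closure = 73 / 243 * 100
Closure = 0.3004 * 100 = 30.0%

30.0


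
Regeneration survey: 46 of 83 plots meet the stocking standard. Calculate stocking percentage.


Formula: Stocking % = stocked plots / total plots * 100
Stocking = 46 / 83 * 100
Stocking = 0.5542 * 100 = 55.4%

55.4


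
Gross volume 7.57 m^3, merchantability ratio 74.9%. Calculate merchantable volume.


Formula: MV = V_total * (merchantable_pct / 100)
Merchantable fraction = 74.9% / 100 = 0.749
MV = 7.57 m^3 * 0.749 = 5.67 m^3

5.67


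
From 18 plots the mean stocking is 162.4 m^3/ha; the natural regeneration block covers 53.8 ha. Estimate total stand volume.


Formula: Total Volume = Mean Volume per ha * Total Area
Total Volume = 162.4 m^3/ha * 53.8 ha
Total Volume = 8737 m^3

8737


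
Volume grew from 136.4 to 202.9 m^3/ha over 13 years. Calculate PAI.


Formula: PAI = (V_T2 - V_T1) / (T2 - T1)
Volume increment = 202.9 - 136.4 = 66.5 m^3/ha
PAI = 66.5 / 13 = 5.12 m^3/ha/year

5.12


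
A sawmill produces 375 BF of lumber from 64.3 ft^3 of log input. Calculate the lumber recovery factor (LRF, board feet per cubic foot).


Formula: LRF = Lumber Output (BF) / Log Input (ft^3)
LRF = 375 BF / 64.3 ft^3
LRF = 5.83 BF/ft^3

5.83


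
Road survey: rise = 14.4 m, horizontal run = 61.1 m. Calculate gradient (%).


Formula: Gradient = rise / run * 100
Gradient = 14.4 / 61.1 * 100 = 23.6%

23.6


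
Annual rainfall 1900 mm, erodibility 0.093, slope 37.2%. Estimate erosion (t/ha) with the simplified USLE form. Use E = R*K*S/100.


Formula: E = R * K * S / 100  (simplified USLE)
R * K = 1900 * 0.093 = 176.7
E = 176.7 * 37.2 / 100 = 65.73 t/ha

65.73


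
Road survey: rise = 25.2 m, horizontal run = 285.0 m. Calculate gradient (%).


Formula: Gradient = rise / run * 100
Gradient = 25.2 / 285.0 * 100 = 8.8%

8.8


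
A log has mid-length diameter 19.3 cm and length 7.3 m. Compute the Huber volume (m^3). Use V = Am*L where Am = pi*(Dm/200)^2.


Huber: V = Am * L,  Am = pi*(Dm/200)^2
Am = pi*(19.3/200)^2 = 0.029255 m^2
V = 0.029255*7.3 = 0.2136 m^3

0.2136


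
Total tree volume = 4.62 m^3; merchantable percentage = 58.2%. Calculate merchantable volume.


Formula: MV = V_total * (merchantable_pct / 100)
Merchantable fraction = 58.2% / 100 = 0.582
MV = 4.62 m^3 * 0.582 = 2.689 m^3

2.689


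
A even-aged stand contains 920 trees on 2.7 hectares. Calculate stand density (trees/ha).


Formula: Stand Density = N_trees / Area_ha
Density = 920 trees / 2.7 ha
Density = 341 trees/ha

341


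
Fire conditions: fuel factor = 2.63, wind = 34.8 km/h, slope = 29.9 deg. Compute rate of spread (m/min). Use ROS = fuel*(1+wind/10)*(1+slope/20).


Formula: ROS = fuel * (1 + wind/10) * (1 + slope/20)
Wind factor = 1 + 34.8/10 = 4.48
Slope factor = 1 + 29.9/20 = 2.495
ROS = 2.63 * 4.48 * 2.495 = 29.4 m/min

29.4


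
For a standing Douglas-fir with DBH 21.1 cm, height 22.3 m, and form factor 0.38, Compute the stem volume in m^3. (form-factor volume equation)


Formula: V = pi * (DBH/200)^2 * H * ff
Radius = DBH/200 = 21.1/200 = 0.1055 m
Radius^2 = 0.1055^2 = 0.01113025 m^2
V = pi * 0.01113025 * 22.3 * 0.38
V = 0.296 m^3

0.296


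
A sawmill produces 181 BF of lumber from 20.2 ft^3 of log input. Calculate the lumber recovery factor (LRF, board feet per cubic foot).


Formula: LRF = Lumber Output (BF) / Log Input (ft^3)
LRF = 181 BF / 20.2 ft^3
LRF = 8.96 BF/ft^3

8.96


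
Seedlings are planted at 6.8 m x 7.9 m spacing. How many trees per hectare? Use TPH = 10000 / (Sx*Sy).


Formula: TPH = 10000 m^2/ha / (spacing_x * spacing_y)
Area per tree = 6.8 m * 7.9 m = 53.72 m^2
TPH = 10000 / 53.72 = 186 trees/ha

186


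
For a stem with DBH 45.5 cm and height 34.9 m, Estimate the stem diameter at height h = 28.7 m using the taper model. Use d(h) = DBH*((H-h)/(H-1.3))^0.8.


Taper: d(h) = DBH * ((H - h) / (H - 1.3))^0.8
Numerator = H - h = 34.9 - 28.7 = 6.2 m
Denominator = H - 1.3 = 34.9 - 1.3 = 33.6 m
Ratio = 6.2 / 33.6 = 0.18452
d = 45.5 * 0.18452^0.8 = 11.8 cm

11.8


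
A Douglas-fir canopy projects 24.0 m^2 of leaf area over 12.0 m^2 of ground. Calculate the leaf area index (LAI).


Formula: LAI = total leaf area / ground area  (dimensionless)
LAI = 24.0 m^2 / 12.0 m^2
LAI = 2.0

2.0


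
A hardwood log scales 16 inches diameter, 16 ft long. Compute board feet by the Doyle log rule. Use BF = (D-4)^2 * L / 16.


Doyle: BF = (D - 4)^2 * L / 16
Adjusted diameter = 16 - 4 = 12 in
(D-4)^2 = 12^2 = 144
BF = 144 * 16 / 16 = 144 BF

144


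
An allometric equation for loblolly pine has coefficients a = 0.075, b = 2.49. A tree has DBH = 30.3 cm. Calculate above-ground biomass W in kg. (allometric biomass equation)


Formula: W = a * DBH^b  (allometric power law)
DBH^b = 30.3^2.49 = 4884.1854
W = 0.075 * 4884.1854 = 366.3 kg

366.3


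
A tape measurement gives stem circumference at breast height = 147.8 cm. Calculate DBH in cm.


Formula: DBH = C / pi
DBH = 147.8 / pi
pi = 3.14159...
DBH = 47.0 cm

47.0


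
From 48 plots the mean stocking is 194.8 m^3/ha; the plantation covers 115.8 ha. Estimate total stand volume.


Formula: Total Volume = Mean Volume per ha * Total Area
Total Volume = 194.8 m^3/ha * 115.8 ha
Total Volume = 22558 m^3

22558


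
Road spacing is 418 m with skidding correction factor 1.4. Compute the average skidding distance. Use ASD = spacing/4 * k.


Formula: ASD = (spacing / 4) * correction
Uncorrected distance = spacing / 4 = 418 / 4 = 104.5 m
ASD = 104.5 * 1.4 = 146 m

146


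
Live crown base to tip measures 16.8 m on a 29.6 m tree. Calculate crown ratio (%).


Formula: Crown Ratio = (Crown Length / Total Height) * 100
CR = (16.8 m / 29.6 m) * 100
CR = 0.5676 * 100 = 56.8%

56.8


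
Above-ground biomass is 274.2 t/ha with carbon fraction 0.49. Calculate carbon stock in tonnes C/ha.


Formula: Carbon Stock = Biomass * Carbon Fraction
C = 274.2 t/ha * 0.49
C = 134.4 t C/ha

134.4


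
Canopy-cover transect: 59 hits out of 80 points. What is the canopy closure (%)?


Formula: Canopy closure = covered points / total points * 100
Closure = 59 / 80 * 100
Closure = 0.7375 * 100 = 73.8%

73.8


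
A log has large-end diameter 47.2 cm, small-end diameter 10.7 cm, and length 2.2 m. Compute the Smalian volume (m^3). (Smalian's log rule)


Smalian: V = (A1 + A2)/2 * L,  A = pi*(D/200)^2
A1 = pi*(47.2/200)^2 = 0.174974 m^2
A2 = pi*(10.7/200)^2 = 0.008992 m^2
V = (0.174974+0.008992)/2*2.2 = 0.2024 m^3

0.2024


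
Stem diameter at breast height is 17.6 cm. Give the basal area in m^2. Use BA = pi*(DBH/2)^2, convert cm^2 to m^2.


Formula: BA = pi * (DBH/2)^2 / 10000  (cm^2 to m^2)
Radius = DBH/2 = 17.6/2 = 8.8 cm
BA = pi * 8.8^2 / 10000
   = 243.2849 cm^2 / 10000
   = 0.0243 m^2

0.0243


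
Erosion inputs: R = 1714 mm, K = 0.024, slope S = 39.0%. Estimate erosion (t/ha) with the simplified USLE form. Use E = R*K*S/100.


Formula: E = R * K * S / 100  (simplified USLE)
R * K = 1714 * 0.024 = 41.136
E = 41.136 * 39.0 / 100 = 16.04 t/ha

16.04


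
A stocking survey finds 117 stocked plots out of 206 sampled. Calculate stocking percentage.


Formula: Stocking % = stocked plots / total plots * 100
Stocking = 117 / 206 * 100
Stocking = 0.568 * 100 = 56.8%

56.8


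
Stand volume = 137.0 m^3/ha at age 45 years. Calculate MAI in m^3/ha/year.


Formula: MAI = Total Volume / Stand Age
MAI = 137.0 m^3/ha / 45 years
MAI = 3.04 m^3/ha/year

3.04


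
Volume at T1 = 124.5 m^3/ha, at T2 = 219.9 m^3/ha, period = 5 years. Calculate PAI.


Formula: PAI = (V_T2 - V_T1) / (T2 - T1)
Volume increment = 219.9 - 124.5 = 95.4 m^3/ha
PAI = 95.4 / 5 = 19.08 m^3/ha/year

19.08


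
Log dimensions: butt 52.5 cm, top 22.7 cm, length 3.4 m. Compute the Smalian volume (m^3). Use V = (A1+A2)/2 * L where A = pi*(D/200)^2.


Smalian: V = (A1 + A2)/2 * L,  A = pi*(D/200)^2
A1 = pi*(52.5/200)^2 = 0.216475 m^2
A2 = pi*(22.7/200)^2 = 0.040471 m^2
V = (0.216475+0.040471)/2*3.4 = 0.4368 m^3

0.4368


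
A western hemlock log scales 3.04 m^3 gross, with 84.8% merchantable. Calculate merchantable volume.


Formula: MV = V_total * (merchantable_pct / 100)
Merchantable fraction = 84.8% / 100 = 0.848
MV = 3.04 m^3 * 0.848 = 2.578 m^3

2.578


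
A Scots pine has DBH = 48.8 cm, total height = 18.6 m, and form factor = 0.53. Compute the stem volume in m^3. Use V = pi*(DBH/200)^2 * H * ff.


Formula: V = pi * (DBH/200)^2 * H * ff
Radius = DBH/200 = 48.8/200 = 0.244 m
Radius^2 = 0.244^2 = 0.059536 m^2
V = pi * 0.059536 * 18.6 * 0.53
V = 1.844 m^3

1.844


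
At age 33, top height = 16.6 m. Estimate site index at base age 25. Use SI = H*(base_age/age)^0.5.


Formula: SI = H_dom * (base_age / age)^0.5
Age ratio = 25 / 33 = 0.75758
sqrt(age_ratio) = 0.87039
SI = 16.6 * 0.87039 = 14.4 m

14.4


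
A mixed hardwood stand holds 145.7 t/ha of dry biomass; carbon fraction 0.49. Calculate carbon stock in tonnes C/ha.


Formula: Carbon Stock = Biomass * Carbon Fraction
C = 145.7 t/ha * 0.49
C = 71.4 t C/ha

71.4
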